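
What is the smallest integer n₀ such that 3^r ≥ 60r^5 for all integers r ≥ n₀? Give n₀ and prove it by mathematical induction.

n₀ = 17

At r = 16: 43046721 < 62914560, so the inequality fails and n₀ ≥ 17. We prove 3^r ≥ 60r^5 for all r ≥ 17.
For the base case r = 17: 3^r = 129140163 and 60r^5 = 85191420, so 129140163 ≥ 85191420.
Inductive step: assume the claim holds for r = k, so 3^k ≥ 60k^5.
Then 3^(k + 1) = 3·(3^k) ≥ 3·(60k^5).
Also, for k ≥ 17 we have 3·(60k^5) ≥ 60(k+1)^5, since 3 ≥ (1 + 1/k)^5 for all k ≥ 17.
Combining, 3^(k + 1) ≥ 60(k+1)^5.
By the principle of mathematical induction, the result holds for all r ≥ 17.
Hence the smallest such n₀ is 17.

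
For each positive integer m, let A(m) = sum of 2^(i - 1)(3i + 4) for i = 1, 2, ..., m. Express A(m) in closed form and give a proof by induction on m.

We claim A(m) = 2^m(3m + 1) - 1 for all m ≥ 1.
For the base case m = 1: A(1) = 7, and the closed form gives 7. They agree.
For the inductive step, assume it holds for an arbitrary i ≥ 1, so A(i) = 2^i(3i + 1) - 1.
Then A(i+1) = A(i) + (2^i(3i + 7)) = (2^i(3i + 1) - 1) + (2^i(3i + 7)).
Simplifying, A(i+1) = 6·2^i·i + 8·2^i - 1 = 2^(i+1)(3(i+1) + 1) - 1,
which is the closed form with m = i+1.
By induction, the statement is established for all m ≥ 1.

A(m) = 2^m(3m + 1) - 1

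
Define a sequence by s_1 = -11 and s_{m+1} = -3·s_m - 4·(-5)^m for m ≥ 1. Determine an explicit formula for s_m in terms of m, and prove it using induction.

Computing the first terms: s_1 = -11, s_2 = 53, s_3 = -259. This suggests s_m = -(-3)^(m - 1) + 2(-5)^m.
For the base case m = 1: the formula gives -11 = -11 = s_1.
Suppose the result is true for m = r, so s_r = -(-3)^(r - 1) + 2(-5)^r.
Then s_{r+1} = -3·s_r - 4·(-5)^r = -3·(-(-3)^(r - 1) + 2(-5)^r) - 4·(-5)^r = -(-3)^r + 2(-5)^(r + 1) = -(-3)^((r+1) - 1) + 2(-5)^(r+1),
which is the claimed formula at m = r+1.
By induction, the statement is established for all m ≥ 1.

s_m = -(-3)^(m - 1) + 2(-5)^m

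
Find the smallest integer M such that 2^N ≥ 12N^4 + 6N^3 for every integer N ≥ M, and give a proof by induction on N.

M = 22

At N = 21: 2097152 < 2389338, so the inequality fails and M ≥ 22. We prove 2^N ≥ 12N^4 + 6N^3 for all N ≥ 22.
Base step (N = 22): 2^N = 4194304 and 12N^4 + 6N^3 = 2874960, so 4194304 ≥ 2874960.
For the inductive step, assume it holds for an arbitrary j ≥ 22, so 2^j ≥ 12j^4 + 6j^3.
Then 2^(j + 1) = 2·(2^j) ≥ 2·(12j^4 + 6j^3).
Also, for j ≥ 22 we have 2·(12j^4 + 6j^3) ≥ 12(j+1)^4 + 6(j+1)^3, since 2·(12j^4 + 6j^3) − (12(j+1)^4 + 6(j+1)^3) = 12j^4 - 42j^3 - 90j^2 - 66j - 18, which is nonnegative for all j ≥ 22.
Combining, 2^(j + 1) ≥ 12(j+1)^4 + 6(j+1)^3.
By the principle of mathematical induction, the result holds for all N ≥ 22.
Hence the smallest such M is 22.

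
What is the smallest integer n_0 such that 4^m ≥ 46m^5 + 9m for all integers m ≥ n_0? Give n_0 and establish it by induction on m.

At m = 11: 4194304 < 7408445, so the inequality fails and n_0 ≥ 12. We prove 4^m ≥ 46m^5 + 9m for all m ≥ 12.
When m = 12: 4^m = 16777216 and 46m^5 + 9m = 11446380, so 16777216 ≥ 11446380.
Suppose the result is true for m = r, so 4^r ≥ 46r^5 + 9r.
Then 4^(r + 1) = 4·(4^r) ≥ 4·(46r^5 + 9r).
Also, for r ≥ 12 we have 4·(46r^5 + 9r) ≥ 46(r+1)^5 + 9(r+1), since 4·(46r^5 + 9r) − (46(r+1)^5 + 9(r+1)) = 138r^5 - 230r^4 - 460r^3 - 460r^2 - 203r - 55, which is nonnegative for all r ≥ 12.
Combining, 4^(r + 1) ≥ 46(r+1)^5 + 9(r+1).
By induction, the statement is established for all m ≥ 12.
Hence the smallest such n_0 is 12.

n_0 = 12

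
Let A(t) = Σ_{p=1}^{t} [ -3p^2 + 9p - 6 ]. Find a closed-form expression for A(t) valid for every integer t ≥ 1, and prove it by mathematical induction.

We claim A(t) = -t(t - 2)(t - 1) for all t ≥ 1.
For the base case t = 1: A(1) = 0, and the closed form gives 0. They agree.
For the inductive step, assume it holds for an arbitrary p ≥ 1, so A(p) = p(-p^2 + 3p - 2).
Then A(p+1) = A(p) + (3p(-p + 1)) = (p(-p^2 + 3p - 2)) + (3p(-p + 1)).
Simplifying, A(p+1) = -p(p - 1)(p + 1) = -(p+1)((p+1) - 2)((p+1) - 1),
which is the closed form with t = p+1.
By the principle of mathematical induction, the result holds for all t ≥ 1.

A(t) = -t(t - 2)(t - 1)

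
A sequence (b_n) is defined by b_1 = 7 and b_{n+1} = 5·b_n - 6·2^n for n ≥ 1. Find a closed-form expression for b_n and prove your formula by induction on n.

b_n = 2^(n + 1) + 3·5^(n - 1)

Computing the first terms: b_1 = 7, b_2 = 23, b_3 = 91. This suggests b_n = 2^(n + 1) + 3·5^(n - 1).
Base step (n = 1): the formula gives 7 = 7 = b_1.
For the inductive step, assume it holds for an arbitrary m ≥ 1, so b_m = 2^(m + 1) + 3·5^(m - 1).
Then b_{m+1} = 5·b_m - 6·2^m = 5·(2^(m + 1) + 3·5^(m - 1)) - 6·2^m = 2^(m + 2) + 3·5^m = 2^((m+1) + 1) + 3·5^((m+1) - 1),
which is the claimed formula at n = m+1.
By induction, the statement is established for all n ≥ 1.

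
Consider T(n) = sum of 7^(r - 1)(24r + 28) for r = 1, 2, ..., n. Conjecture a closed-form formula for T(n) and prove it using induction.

T(n) = 4·7^n(n + 1) - 4

We claim T(n) = 4·7^n(n + 1) - 4 for all n ≥ 1.
For the base case n = 1: T(1) = 52, and the closed form gives 52. They agree.
Suppose the result is true for n = r, so T(r) = 4·7^r(r + 1) - 4.
Then T(r+1) = T(r) + (7^r(24r + 52)) = (4·7^r(r + 1) - 4) + (7^r(24r + 52)).
Simplifying, T(r+1) = 28·7^r·r + 56·7^r - 4 = 4·7^(r+1)((r+1) + 1) - 4,
which is the closed form with n = r+1.
By the principle of mathematical induction, the result holds for all n ≥ 1.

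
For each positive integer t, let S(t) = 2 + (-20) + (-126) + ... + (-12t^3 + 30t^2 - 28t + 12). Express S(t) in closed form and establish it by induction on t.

We claim S(t) = -t(3t^3 - 4t^2 + 2t - 3) for all t ≥ 1.
Base step (t = 1): S(1) = 2, and the closed form gives 2. They agree.
Inductive step: assume the claim holds for t = p, so S(p) = p(-3p^3 + 4p^2 - 2p + 3).
Then S(p+1) = S(p) + (-12p^3 - 6p^2 - 4p + 2) = (p(-3p^3 + 4p^2 - 2p + 3)) + (-12p^3 - 6p^2 - 4p + 2).
Simplifying, S(p+1) = -(p + 1)(3p^3 + 5p^2 + 3p - 2) = -(p+1)(3(p+1)^3 - 4(p+1)^2 + 2(p+1) - 3),
which is the closed form with t = p+1.
By induction, the statement is established for all t ≥ 1.

S(t) = -t(3t^3 - 4t^2 + 2t - 3)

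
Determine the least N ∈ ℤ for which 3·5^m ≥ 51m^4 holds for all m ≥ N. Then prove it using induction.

At m = 6: 46875 < 66096, so the inequality fails and N ≥ 7. We prove 3·5^m ≥ 51m^4 for all m ≥ 7.
When m = 7: 3·5^m = 234375 and 51m^4 = 122451, so 234375 ≥ 122451.
Inductive step: assume the claim holds for m = r, so 3·5^r ≥ 51r^4.
Then 3·5^(r + 1) = 5·(3·5^r) ≥ 5·(51r^4).
Also, for r ≥ 7 we have 5·(51r^4) ≥ 51(r+1)^4, since 5 ≥ (1 + 1/r)^4 for all r ≥ 7.
Combining, 3·5^(r + 1) ≥ 51(r+1)^4.
By induction, the statement is established for all m ≥ 7.
Hence the smallest such N is 7.

N = 7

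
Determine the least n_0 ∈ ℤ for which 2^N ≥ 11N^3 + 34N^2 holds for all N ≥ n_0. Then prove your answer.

At N = 15: 32768 < 44775, so the inequality fails and n_0 ≥ 16. We prove 2^N ≥ 11N^3 + 34N^2 for all N ≥ 16.
For the base case N = 16: 2^N = 65536 and 11N^3 + 34N^2 = 53760, so 65536 ≥ 53760.
For the inductive step, assume it holds for an arbitrary k ≥ 16, so 2^k ≥ 11k^3 + 34k^2.
Then 2^(k + 1) = 2·(2^k) ≥ 2·(11k^3 + 34k^2).
Also, for k ≥ 16 we have 2·(11k^3 + 34k^2) ≥ 11(k+1)^3 + 34(k+1)^2, since 2·(11k^3 + 34k^2) − (11(k+1)^3 + 34(k+1)^2) = 11k^3 + k^2 - 101k - 45, which is nonnegative for all k ≥ 16.
Combining, 2^(k + 1) ≥ 11(k+1)^3 + 34(k+1)^2.
By induction, the statement is established for all N ≥ 16.
Hence the smallest such n_0 is 16.

n_0 = 16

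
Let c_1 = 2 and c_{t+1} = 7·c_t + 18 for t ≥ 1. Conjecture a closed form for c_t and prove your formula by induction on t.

Computing the first terms: c_1 = 2, c_2 = 32, c_3 = 242. This suggests c_t = 5·7^(t - 1) - 3.
For the base case t = 1: the formula gives 2 = 2 = c_1.
Inductive step: assume the claim holds for t = j, so c_j = 5·7^(j - 1) - 3.
Then c_{j+1} = 7·c_j + 18 = 7·(5·7^(j - 1) - 3) + 18 = 5·7^j - 3 = 5·7^((j+1) - 1) - 3,
which is the claimed formula at t = j+1.
By induction, the statement is established for all t ≥ 1.

c_t = 5·7^(t - 1) - 3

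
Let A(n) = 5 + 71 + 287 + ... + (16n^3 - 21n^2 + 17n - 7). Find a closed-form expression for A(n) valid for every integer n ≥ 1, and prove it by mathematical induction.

A(n) = n(4n^3 + n^2 + 2n - 2)

We claim A(n) = n(4n^3 + n^2 + 2n - 2) for all n ≥ 1.
Base step (n = 1): A(1) = 5, and the closed form gives 5. They agree.
Inductive step: suppose the statement holds for some p ≥ 1, so A(p) = p(4p^3 + p^2 + 2p - 2).
Then A(p+1) = A(p) + (16p^3 + 27p^2 + 23p + 5) = (p(4p^3 + p^2 + 2p - 2)) + (16p^3 + 27p^2 + 23p + 5).
Simplifying, A(p+1) = (p + 1)(4p^3 + 13p^2 + 16p + 5) = (p+1)(4(p+1)^3 + (p+1)^2 + 2(p+1) - 2),
which is the closed form with n = p+1.
By induction, the statement is established for all n ≥ 1.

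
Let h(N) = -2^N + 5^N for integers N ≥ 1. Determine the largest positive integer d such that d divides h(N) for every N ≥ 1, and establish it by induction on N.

d = 3

Computing the first values: h(1) = 3 and h(2) = 21; gcd(3, 21) = 3, so d ≤ 3.
We prove 3 | -2^N + 5^N for all N ≥ 1 by induction on N.
Base step (N = 1): h(1) = 3 = 3·(1), so 3 | h(1).
Inductive step: assume the claim holds for N = p, i.e. 3 | h(p). Then
5^{p+1} − 2^{p+1} = 5·5^p − 2·2^p = 5·(5^p − 2^p) + (3)·2^p. The first term is divisible by 3 by the inductive hypothesis, and the second term (3)·2^p is divisible by 3 since 3 | 3. Hence 3 | h(p+1).
By induction, the statement is established for all N ≥ 1.
Therefore the largest such d is 3.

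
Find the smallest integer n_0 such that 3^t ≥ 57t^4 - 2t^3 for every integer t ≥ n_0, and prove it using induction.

At t = 13: 1594323 < 1623583, so the inequality fails and n_0 ≥ 14. We prove 3^t ≥ 57t^4 - 2t^3 for all t ≥ 14.
Base step (t = 14): 3^t = 4782969 and 57t^4 - 2t^3 = 2184224, so 4782969 ≥ 2184224.
Suppose the result is true for t = i, so 3^i ≥ 57i^4 - 2i^3.
Then 3^(i + 1) = 3·(3^i) ≥ 3·(57i^4 - 2i^3).
Also, for i ≥ 14 we have 3·(57i^4 - 2i^3) ≥ 57(i+1)^4 - 2(i+1)^3, since 3·(57i^4 - 2i^3) − (57(i+1)^4 - 2(i+1)^3) = 114i^4 - 232i^3 - 336i^2 - 222i - 55, which is nonnegative for all i ≥ 14.
Combining, 3^(i + 1) ≥ 57(i+1)^4 - 2(i+1)^3.
Hence, by induction on t, the claim holds for every t ≥ 14.
Hence the smallest such n_0 is 14.

n_0 = 14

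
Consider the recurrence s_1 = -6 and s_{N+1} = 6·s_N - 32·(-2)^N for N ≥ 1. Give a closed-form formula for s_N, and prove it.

Computing the first terms: s_1 = -6, s_2 = 28, s_3 = 40. This suggests s_N = (-2)^(N + 2) + 2·6^(N - 1).
Base case (N = 1): the formula gives -6 = -6 = s_1.
Suppose the result is true for N = j, so s_j = (-2)^(j + 2) + 2·6^(j - 1).
Then s_{j+1} = 6·s_j - 32·(-2)^j = 6·((-2)^(j + 2) + 2·6^(j - 1)) - 32·(-2)^j = (-2)^(j + 3) + 2·6^j = (-2)^((j+1) + 2) + 2·6^((j+1) - 1),
which is the claimed formula at N = j+1.
By the principle of mathematical induction, the result holds for all N ≥ 1.

s_N = (-2)^(N + 2) + 2·6^(N - 1)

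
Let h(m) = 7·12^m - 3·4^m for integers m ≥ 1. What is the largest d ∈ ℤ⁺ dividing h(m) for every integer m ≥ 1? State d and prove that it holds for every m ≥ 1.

Computing the first values: h(1) = 72 and h(2) = 960; gcd(72, 960) = 24, so d ≤ 24.
We prove 24 | 7·12^m - 3·4^m for all m ≥ 1 by induction on m.
Base case (m = 1): h(1) = 72 = 24·(3), so 24 | h(1).
Inductive step: assume the claim holds for m = r, i.e. 24 | h(r). Then
h(r+1) − 12·h(r) = (7·12^(r+1) - 3·4^(r+1)) − 12·(7·12^r - 3·4^r) = (-3)·4^r·(4 − 12) = (24)·4^r. Since 24 | h(r) by the inductive hypothesis, 24 | 12·h(r); and 24 | 24 since 24 = 24·1. Therefore 24 | h(r+1).
By the principle of mathematical induction, the result holds for all m ≥ 1.
Therefore the largest such d is 24.

d = 24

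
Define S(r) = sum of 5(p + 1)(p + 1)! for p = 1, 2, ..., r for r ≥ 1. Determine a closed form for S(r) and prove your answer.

We claim S(r) = 5(r + 2)! - 10 for all r ≥ 1.
Base case (r = 1): S(1) = 20, and the closed form gives 20. They agree.
For the inductive step, assume it holds for an arbitrary p ≥ 1, so S(p) = 5(p + 2)! - 10.
Then S(p+1) = S(p) + (5(p + 2)(p + 2)!) = (5(p + 2)! - 10) + (5(p + 2)(p + 2)!).
Simplifying, S(p+1) = 5((p+1) + 2)! - 10,
which is the closed form with r = p+1.
By induction, the statement is established for all r ≥ 1.

S(r) = 5(r + 2)! - 10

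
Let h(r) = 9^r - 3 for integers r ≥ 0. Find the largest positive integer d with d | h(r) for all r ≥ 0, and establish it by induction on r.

Computing the first values: h(0) = -2 and h(1) = 6; gcd(-2, 6) = 2, so d ≤ 2.
We prove 2 | 9^r - 3 for all r ≥ 0 by induction on r.
Base case (r = 0): h(0) = -2 = 2·(-1), so 2 | h(0).
For the inductive step, assume it holds for an arbitrary j ≥ 0, i.e. 2 | h(j). Then
h(j+1) = 9^(j+1) - 3 = 9·(9^j - 3) + 24 = 9·h(j) + 24. The first term is divisible by 2 by the inductive hypothesis, and 24 is divisible by 2. Hence 2 | h(j+1).
By the principle of mathematical induction, the result holds for all r ≥ 0.
Therefore the largest such d is 2.

d = 2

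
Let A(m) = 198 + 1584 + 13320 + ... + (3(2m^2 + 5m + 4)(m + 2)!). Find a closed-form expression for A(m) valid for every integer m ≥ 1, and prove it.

A(m) = (6m + 3)(m + 3)! - 18

We claim A(m) = (6m + 3)(m + 3)! - 18 for all m ≥ 1.
For the base case m = 1: A(1) = 198, and the closed form gives 198. They agree.
Inductive step: suppose the statement holds for some i ≥ 1, so A(i) = (6i + 3)(i + 3)! - 18.
Then A(i+1) = A(i) + (3(2i^2 + 9i + 11)(i + 3)!) = ((6i + 3)(i + 3)! - 18) + (3(2i^2 + 9i + 11)(i + 3)!).
Simplifying, A(i+1) = (6(i+1) + 3)((i+1) + 3)! - 18,
which is the closed form with m = i+1.
Hence, by induction on m, the claim holds for every m ≥ 1.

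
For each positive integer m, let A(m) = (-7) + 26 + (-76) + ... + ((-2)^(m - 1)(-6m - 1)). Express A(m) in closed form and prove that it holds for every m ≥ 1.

A(m) = (-2)^m(2m + 1) - 1

We claim A(m) = (-2)^m(2m + 1) - 1 for all m ≥ 1.
Base step (m = 1): A(1) = -7, and the closed form gives -7. They agree.
Suppose the result is true for m = j, so A(j) = (-2)^j(2j + 1) - 1.
Then A(j+1) = A(j) + ((-2)^j(-6j - 7)) = ((-2)^j(2j + 1) - 1) + ((-2)^j(-6j - 7)).
Simplifying, A(j+1) = -4(-2)^j·j - 6(-2)^j - 1 = (-2)^(j+1)(2(j+1) + 1) - 1,
which is the closed form with m = j+1.
Hence, by induction on m, the claim holds for every m ≥ 1.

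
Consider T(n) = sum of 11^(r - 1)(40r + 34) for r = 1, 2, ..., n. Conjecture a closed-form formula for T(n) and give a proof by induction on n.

We claim T(n) = 11^n(4n + 3) - 3 for all n ≥ 1.
For the base case n = 1: T(1) = 74, and the closed form gives 74. They agree.
Suppose the result is true for n = r, so T(r) = 11^r(4r + 3) - 3.
Then T(r+1) = T(r) + (11^r(40r + 74)) = (11^r(4r + 3) - 3) + (11^r(40r + 74)).
Simplifying, T(r+1) = 44·11^r·r + 77·11^r - 3 = 11^(r+1)(4(r+1) + 3) - 3,
which is the closed form with n = r+1.
By the principle of mathematical induction, the result holds for all n ≥ 1.

T(n) = 11^n(4n + 3) - 3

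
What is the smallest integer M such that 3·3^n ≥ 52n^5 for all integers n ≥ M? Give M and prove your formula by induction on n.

At n = 14: 14348907 < 27966848, so the inequality fails and M ≥ 15. We prove 3·3^n ≥ 52n^5 for all n ≥ 15.
For the base case n = 15: 3·3^n = 43046721 and 52n^5 = 39487500, so 43046721 ≥ 39487500.
Inductive step: suppose the statement holds for some k ≥ 15, so 3·3^k ≥ 52k^5.
Then 3·3^(k + 1) = 3·(3·3^k) ≥ 3·(52k^5).
Also, for k ≥ 15 we have 3·(52k^5) ≥ 52(k+1)^5, since 3 ≥ (1 + 1/k)^5 for all k ≥ 15.
Combining, 3·3^(k + 1) ≥ 52(k+1)^5.
By the principle of mathematical induction, the result holds for all n ≥ 15.
Hence the smallest such M is 15.

M = 15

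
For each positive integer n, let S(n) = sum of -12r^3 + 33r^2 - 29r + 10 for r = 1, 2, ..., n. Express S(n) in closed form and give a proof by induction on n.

S(n) = -n(3n^3 - 5n^2 + n - 1)

We claim S(n) = -n(3n^3 - 5n^2 + n - 1) for all n ≥ 1.
Base case (n = 1): S(1) = 2, and the closed form gives 2. They agree.
For the inductive step, assume it holds for an arbitrary r ≥ 1, so S(r) = r(-3r^3 + 5r^2 - r + 1).
Then S(r+1) = S(r) + (-12r^3 - 3r^2 + r + 2) = (r(-3r^3 + 5r^2 - r + 1)) + (-12r^3 - 3r^2 + r + 2).
Simplifying, S(r+1) = -(r + 1)(3r^3 + 4r^2 - 2) = -(r+1)(3(r+1)^3 - 5(r+1)^2 + (r+1) - 1),
which is the closed form with n = r+1.
Hence, by induction on n, the claim holds for every n ≥ 1.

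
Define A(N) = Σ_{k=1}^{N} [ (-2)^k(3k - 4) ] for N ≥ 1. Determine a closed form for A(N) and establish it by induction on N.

A(N) = 2(-2)^N(N - 1) + 2

We claim A(N) = 2(-2)^N(N - 1) + 2 for all N ≥ 1.
Base case (N = 1): A(1) = 2, and the closed form gives 2. They agree.
For the inductive step, assume it holds for an arbitrary k ≥ 1, so A(k) = 2(-2)^k(k - 1) + 2.
Then A(k+1) = A(k) + ((-2)^(k + 1)(3k - 1)) = (2(-2)^k(k - 1) + 2) + ((-2)^(k + 1)(3k - 1)).
Simplifying, A(k+1) = -4(-2)^k·k + 2 = 2(-2)^(k+1)((k+1) - 1) + 2,
which is the closed form with N = k+1.
This completes the induction.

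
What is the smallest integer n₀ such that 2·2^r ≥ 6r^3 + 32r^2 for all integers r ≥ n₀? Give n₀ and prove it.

At r = 13: 16384 < 18590, so the inequality fails and n₀ ≥ 14. We prove 2·2^r ≥ 6r^3 + 32r^2 for all r ≥ 14.
Base step (r = 14): 2·2^r = 32768 and 6r^3 + 32r^2 = 22736, so 32768 ≥ 22736.
Inductive step: assume the claim holds for r = j, so 2·2^j ≥ 6j^3 + 32j^2.
Then 2·2^(j + 1) = 2·(2·2^j) ≥ 2·(6j^3 + 32j^2).
Also, for j ≥ 14 we have 2·(6j^3 + 32j^2) ≥ 6(j+1)^3 + 32(j+1)^2, since 2·(6j^3 + 32j^2) − (6(j+1)^3 + 32(j+1)^2) = 6j^3 + 14j^2 - 82j - 38, which is nonnegative for all j ≥ 14.
Combining, 2·2^(j + 1) ≥ 6(j+1)^3 + 32(j+1)^2.
By induction, the statement is established for all r ≥ 14.
Hence the smallest such n₀ is 14.

n₀ = 14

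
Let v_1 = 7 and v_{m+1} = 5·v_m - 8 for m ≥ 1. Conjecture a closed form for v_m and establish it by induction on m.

Computing the first terms: v_1 = 7, v_2 = 27, v_3 = 127. This suggests v_m = 5^m + 2.
Base step (m = 1): the formula gives 7 = 7 = v_1.
Inductive step: suppose the statement holds for some i ≥ 1, so v_i = 5^i + 2.
Then v_{i+1} = 5·v_i - 8 = 5·(5^i + 2) - 8 = 5^(i + 1) + 2,
which is the claimed formula at m = i+1.
This completes the induction.

v_m = 5^m + 2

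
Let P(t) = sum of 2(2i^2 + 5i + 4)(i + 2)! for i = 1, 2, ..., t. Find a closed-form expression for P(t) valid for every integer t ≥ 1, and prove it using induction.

We claim P(t) = (4t + 2)(t + 3)! - 12 for all t ≥ 1.
When t = 1: P(1) = 132, and the closed form gives 132. They agree.
Inductive step: assume the claim holds for t = i, so P(i) = (4i + 2)(i + 3)! - 12.
Then P(i+1) = P(i) + (2(2i^2 + 9i + 11)(i + 3)!) = ((4i + 2)(i + 3)! - 12) + (2(2i^2 + 9i + 11)(i + 3)!).
Simplifying, P(i+1) = (4(i+1) + 2)((i+1) + 3)! - 12,
which is the closed form with t = i+1.
By the principle of mathematical induction, the result holds for all t ≥ 1.

P(t) = (4t + 2)(t + 3)! - 12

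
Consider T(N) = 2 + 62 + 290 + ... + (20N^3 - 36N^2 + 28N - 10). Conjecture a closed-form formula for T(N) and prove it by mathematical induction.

T(N) = N(5N^3 - 2N^2 + N - 2)

We claim T(N) = N(5N^3 - 2N^2 + N - 2) for all N ≥ 1.
For the base case N = 1: T(1) = 2, and the closed form gives 2. They agree.
Suppose the result is true for N = j, so T(j) = j(5j^3 - 2j^2 + j - 2).
Then T(j+1) = T(j) + (20j^3 + 24j^2 + 16j + 2) = (j(5j^3 - 2j^2 + j - 2)) + (20j^3 + 24j^2 + 16j + 2).
Simplifying, T(j+1) = (j + 1)(5j^3 + 13j^2 + 12j + 2) = (j+1)(5(j+1)^3 - 2(j+1)^2 + (j+1) - 2),
which is the closed form with N = j+1.
This completes the induction.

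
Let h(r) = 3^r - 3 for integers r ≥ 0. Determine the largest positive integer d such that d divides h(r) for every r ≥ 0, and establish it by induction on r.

d = 2

Computing the first values: h(0) = -2 and h(1) = 0; gcd(-2, 0) = 2, so d ≤ 2.
We prove 2 | 3^r - 3 for all r ≥ 0 by induction on r.
Base case (r = 0): h(0) = -2 = 2·(-1), so 2 | h(0).
Inductive step: suppose the statement holds for some k ≥ 0, i.e. 2 | h(k). Then
h(k+1) = 3^(k+1) - 3 = 3·(3^k - 3) + 6 = 3·h(k) + 6. The first term is divisible by 2 by the inductive hypothesis, and 6 is divisible by 2. Hence 2 | h(k+1).
Hence, by induction on r, the claim holds for every r ≥ 0.
Therefore the largest such d is 2.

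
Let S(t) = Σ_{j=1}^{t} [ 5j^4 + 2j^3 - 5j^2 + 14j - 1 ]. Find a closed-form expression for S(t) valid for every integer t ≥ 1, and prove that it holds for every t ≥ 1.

We claim S(t) = t(t^4 + 3t^3 + t^2 + 5t + 5) for all t ≥ 1.
When t = 1: S(1) = 15, and the closed form gives 15. They agree.
For the inductive step, assume it holds for an arbitrary j ≥ 1, so S(j) = j(j^4 + 3j^3 + j^2 + 5j + 5).
Then S(j+1) = S(j) + (5j^4 + 22j^3 + 31j^2 + 30j + 15) = (j(j^4 + 3j^3 + j^2 + 5j + 5)) + (5j^4 + 22j^3 + 31j^2 + 30j + 15).
Simplifying, S(j+1) = (j + 1)(j^4 + 7j^3 + 16j^2 + 20j + 15) = (j+1)((j+1)^4 + 3(j+1)^3 + (j+1)^2 + 5(j+1) + 5),
which is the closed form with t = j+1.
By induction, the statement is established for all t ≥ 1.

S(t) = t(t^4 + 3t^3 + t^2 + 5t + 5)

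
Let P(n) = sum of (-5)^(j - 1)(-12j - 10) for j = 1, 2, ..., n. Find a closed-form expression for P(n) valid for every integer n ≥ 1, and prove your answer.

We claim P(n) = 2(-5)^n(n + 1) - 2 for all n ≥ 1.
Base step (n = 1): P(1) = -22, and the closed form gives -22. They agree.
Suppose the result is true for n = j, so P(j) = 2(-5)^j(j + 1) - 2.
Then P(j+1) = P(j) + ((-5)^j(-12j - 22)) = (2(-5)^j(j + 1) - 2) + ((-5)^j(-12j - 22)).
Simplifying, P(j+1) = -10(-5)^j·j - 20(-5)^j - 2 = 2(-5)^(j+1)((j+1) + 1) - 2,
which is the closed form with n = j+1.
By the principle of mathematical induction, the result holds for all n ≥ 1.

P(n) = 2(-5)^n(n + 1) - 2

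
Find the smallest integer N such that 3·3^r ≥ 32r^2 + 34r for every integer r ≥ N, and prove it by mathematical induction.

N = 6

At r = 5: 729 < 970, so the inequality fails and N ≥ 6. We prove 3·3^r ≥ 32r^2 + 34r for all r ≥ 6.
When r = 6: 3·3^r = 2187 and 32r^2 + 34r = 1356, so 2187 ≥ 1356.
Inductive step: suppose the statement holds for some i ≥ 6, so 3·3^i ≥ 32i^2 + 34i.
Then 3·3^(i + 1) = 3·(3·3^i) ≥ 3·(32i^2 + 34i).
Also, for i ≥ 6 we have 3·(32i^2 + 34i) ≥ 32(i+1)^2 + 34(i+1), since 3·(32i^2 + 34i) − (32(i+1)^2 + 34(i+1)) = 64i^2 + 4i - 66, which is nonnegative for all i ≥ 6.
Combining, 3·3^(i + 1) ≥ 32(i+1)^2 + 34(i+1).
By the principle of mathematical induction, the result holds for all r ≥ 6.
Hence the smallest such N is 6.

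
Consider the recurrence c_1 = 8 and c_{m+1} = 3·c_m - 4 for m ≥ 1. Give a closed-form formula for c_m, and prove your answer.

Computing the first terms: c_1 = 8, c_2 = 20, c_3 = 56. This suggests c_m = 2·3^m + 2.
Base case (m = 1): the formula gives 8 = 8 = c_1.
For the inductive step, assume it holds for an arbitrary p ≥ 1, so c_p = 2·3^p + 2.
Then c_{p+1} = 3·c_p - 4 = 3·(2·3^p + 2) - 4 = 2·3^(p + 1) + 2,
which is the claimed formula at m = p+1.
This completes the induction.

c_m = 2·3^m + 2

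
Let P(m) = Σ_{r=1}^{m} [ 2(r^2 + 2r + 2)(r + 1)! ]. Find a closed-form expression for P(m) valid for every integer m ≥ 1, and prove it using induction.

P(m) = (2m + 2)(m + 2)! - 4

We claim P(m) = (2m + 2)(m + 2)! - 4 for all m ≥ 1.
For the base case m = 1: P(1) = 20, and the closed form gives 20. They agree.
Suppose the result is true for m = r, so P(r) = (2r + 2)(r + 2)! - 4.
Then P(r+1) = P(r) + (2(r^2 + 4r + 5)(r + 2)!) = ((2r + 2)(r + 2)! - 4) + (2(r^2 + 4r + 5)(r + 2)!).
Simplifying, P(r+1) = (2(r+1) + 2)((r+1) + 2)! - 4,
which is the closed form with m = r+1.
By the principle of mathematical induction, the result holds for all m ≥ 1.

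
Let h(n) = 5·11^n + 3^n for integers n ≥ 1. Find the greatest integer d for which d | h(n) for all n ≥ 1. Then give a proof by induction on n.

Computing the first values: h(1) = 58 and h(2) = 614; gcd(58, 614) = 2, so d ≤ 2.
We prove 2 | 5·11^n + 3^n for all n ≥ 1 by induction on n.
Base step (n = 1): h(1) = 58 = 2·(29), so 2 | h(1).
Inductive step: assume the claim holds for n = p, i.e. 2 | h(p). Then
h(p+1) − 11·h(p) = (5·11^(p+1) + 3^(p+1)) − 11·(5·11^p + 3^p) = (1)·3^p·(3 − 11) = (-8)·3^p. Since 2 | h(p) by the inductive hypothesis, 2 | 11·h(p); and 2 | -8 since -8 = 2·-4. Therefore 2 | h(p+1).
By the principle of mathematical induction, the result holds for all n ≥ 1.
Therefore the largest such d is 2.

d = 2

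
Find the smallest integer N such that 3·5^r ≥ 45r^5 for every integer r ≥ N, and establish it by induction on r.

At r = 8: 1171875 < 1474560, so the inequality fails and N ≥ 9. We prove 3·5^r ≥ 45r^5 for all r ≥ 9.
Base step (r = 9): 3·5^r = 5859375 and 45r^5 = 2657205, so 5859375 ≥ 2657205.
Inductive step: suppose the statement holds for some m ≥ 9, so 3·5^m ≥ 45m^5.
Then 3·5^(m + 1) = 5·(3·5^m) ≥ 5·(45m^5).
Also, for m ≥ 9 we have 5·(45m^5) ≥ 45(m+1)^5, since 5 ≥ (1 + 1/m)^5 for all m ≥ 9.
Combining, 3·5^(m + 1) ≥ 45(m+1)^5.
By the principle of mathematical induction, the result holds for all r ≥ 9.
Hence the smallest such N is 9.

N = 9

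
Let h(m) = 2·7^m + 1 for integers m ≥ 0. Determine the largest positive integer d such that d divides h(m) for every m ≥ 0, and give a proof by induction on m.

d = 3

Computing the first values: h(0) = 3 and h(1) = 15; gcd(3, 15) = 3, so d ≤ 3.
We prove 3 | 2·7^m + 1 for all m ≥ 0 by induction on m.
For the base case m = 0: h(0) = 3 = 3·(1), so 3 | h(0).
Suppose the result is true for m = i, i.e. 3 | h(i). Then
h(i+1) = 2·7^(i+1) + 1 = 7·(2·7^i + 1) - 6 = 7·h(i) - 6. The first term is divisible by 3 by the inductive hypothesis, and -6 is divisible by 3. Hence 3 | h(i+1).
Hence, by induction on m, the claim holds for every m ≥ 0.
Therefore the largest such d is 3.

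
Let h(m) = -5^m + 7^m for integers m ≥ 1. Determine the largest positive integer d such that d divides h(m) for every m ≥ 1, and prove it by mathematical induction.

d = 2

Computing the first values: h(1) = 2 and h(2) = 24; gcd(2, 24) = 2, so d ≤ 2.
We prove 2 | -5^m + 7^m for all m ≥ 1 by induction on m.
When m = 1: h(1) = 2 = 2·(1), so 2 | h(1).
Suppose the result is true for m = j, i.e. 2 | h(j). Then
7^{j+1} − 5^{j+1} = 7·7^j − 5·5^j = 7·(7^j − 5^j) + (2)·5^j. The first term is divisible by 2 by the inductive hypothesis, and the second term (2)·5^j is divisible by 2 since 2 | 2. Hence 2 | h(j+1).
By induction, the statement is established for all m ≥ 1.
Therefore the largest such d is 2.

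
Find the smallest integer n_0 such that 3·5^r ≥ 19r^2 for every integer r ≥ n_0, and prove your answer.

n_0 = 3

At r = 2: 75 < 76, so the inequality fails and n_0 ≥ 3. We prove 3·5^r ≥ 19r^2 for all r ≥ 3.
When r = 3: 3·5^r = 375 and 19r^2 = 171, so 375 ≥ 171.
Inductive step: suppose the statement holds for some p ≥ 3, so 3·5^p ≥ 19p^2.
Then 3·5^(p + 1) = 5·(3·5^p) ≥ 5·(19p^2).
Also, for p ≥ 3 we have 5·(19p^2) ≥ 19(p+1)^2, since 5 ≥ (1 + 1/p)^2 for all p ≥ 3.
Combining, 3·5^(p + 1) ≥ 19(p+1)^2.
By induction, the statement is established for all r ≥ 3.
Hence the smallest such n_0 is 3.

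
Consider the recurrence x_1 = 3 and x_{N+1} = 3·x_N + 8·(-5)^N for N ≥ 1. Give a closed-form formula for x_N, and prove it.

x_N = -(-5)^N - 2·3^(N - 1)

Computing the first terms: x_1 = 3, x_2 = -31, x_3 = 107. This suggests x_N = -(-5)^N - 2·3^(N - 1).
When N = 1: the formula gives 3 = 3 = x_1.
For the inductive step, assume it holds for an arbitrary i ≥ 1, so x_i = -(-5)^i - 2·3^(i - 1).
Then x_{i+1} = 3·x_i + 8·(-5)^i = 3·(-(-5)^i - 2·3^(i - 1)) + 8·(-5)^i = -(-5)^(i + 1) - 2·3^i = -(-5)^(i+1) - 2·3^((i+1) - 1),
which is the claimed formula at N = i+1.
By the principle of mathematical induction, the result holds for all N ≥ 1.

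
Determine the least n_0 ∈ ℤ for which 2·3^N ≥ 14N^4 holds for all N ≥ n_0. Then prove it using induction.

At N = 10: 118098 < 140000, so the inequality fails and n_0 ≥ 11. We prove 2·3^N ≥ 14N^4 for all N ≥ 11.
Base case (N = 11): 2·3^N = 354294 and 14N^4 = 204974, so 354294 ≥ 204974.
Inductive step: assume the claim holds for N = j, so 2·3^j ≥ 14j^4.
Then 2·3^(j + 1) = 3·(2·3^j) ≥ 3·(14j^4).
Also, for j ≥ 11 we have 3·(14j^4) ≥ 14(j+1)^4, since 3 ≥ (1 + 1/j)^4 for all j ≥ 11.
Combining, 2·3^(j + 1) ≥ 14(j+1)^4.
By the principle of mathematical induction, the result holds for all N ≥ 11.
Hence the smallest such n_0 is 11.

n_0 = 11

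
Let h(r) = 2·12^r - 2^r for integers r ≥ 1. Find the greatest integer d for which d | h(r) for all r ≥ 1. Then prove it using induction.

Computing the first values: h(1) = 22 and h(2) = 284; gcd(22, 284) = 2, so d ≤ 2.
We prove 2 | 2·12^r - 2^r for all r ≥ 1 by induction on r.
Base case (r = 1): h(1) = 22 = 2·(11), so 2 | h(1).
Inductive step: assume the claim holds for r = p, i.e. 2 | h(p). Then
h(p+1) − 12·h(p) = (2·12^(p+1) - 2^(p+1)) − 12·(2·12^p - 2^p) = (-1)·2^p·(2 − 12) = (10)·2^p. Since 2 | h(p) by the inductive hypothesis, 2 | 12·h(p); and 2 | 10 since 10 = 2·5. Therefore 2 | h(p+1).
By induction, the statement is established for all r ≥ 1.
Therefore the largest such d is 2.

d = 2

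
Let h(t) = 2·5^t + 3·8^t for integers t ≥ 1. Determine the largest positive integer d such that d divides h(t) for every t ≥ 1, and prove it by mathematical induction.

d = 2

Computing the first values: h(1) = 34 and h(2) = 242; gcd(34, 242) = 2, so d ≤ 2.
We prove 2 | 2·5^t + 3·8^t for all t ≥ 1 by induction on t.
Base step (t = 1): h(1) = 34 = 2·(17), so 2 | h(1).
For the inductive step, assume it holds for an arbitrary i ≥ 1, i.e. 2 | h(i). Then
h(i+1) − 8·h(i) = (2·5^(i+1) + 3·8^(i+1)) − 8·(2·5^i + 3·8^i) = (2)·5^i·(5 − 8) = (-6)·5^i. Since 2 | h(i) by the inductive hypothesis, 2 | 8·h(i); and 2 | -6 since -6 = 2·-3. Therefore 2 | h(i+1).
By the principle of mathematical induction, the result holds for all t ≥ 1.
Therefore the largest such d is 2.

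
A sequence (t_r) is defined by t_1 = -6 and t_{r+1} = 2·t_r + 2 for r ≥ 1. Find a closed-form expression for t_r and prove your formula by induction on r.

t_r = -2^(r + 1) - 2

Computing the first terms: t_1 = -6, t_2 = -10, t_3 = -18. This suggests t_r = -2^(r + 1) - 2.
Base case (r = 1): the formula gives -6 = -6 = t_1.
Inductive step: suppose the statement holds for some m ≥ 1, so t_m = -2^(m + 1) - 2.
Then t_{m+1} = 2·t_m + 2 = 2·(-2^(m + 1) - 2) + 2 = -2^(m + 2) - 2 = -2^((m+1) + 1) - 2,
which is the claimed formula at r = m+1.
Hence, by induction on r, the claim holds for every r ≥ 1.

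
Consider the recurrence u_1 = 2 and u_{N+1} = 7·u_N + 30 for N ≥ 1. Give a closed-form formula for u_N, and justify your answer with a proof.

Computing the first terms: u_1 = 2, u_2 = 44, u_3 = 338. This suggests u_N = 7^N - 5.
For the base case N = 1: the formula gives 2 = 2 = u_1.
For the inductive step, assume it holds for an arbitrary k ≥ 1, so u_k = 7^k - 5.
Then u_{k+1} = 7·u_k + 30 = 7·(7^k - 5) + 30 = 7^(k + 1) - 5,
which is the claimed formula at N = k+1.
Hence, by induction on N, the claim holds for every N ≥ 1.

u_N = 7^N - 5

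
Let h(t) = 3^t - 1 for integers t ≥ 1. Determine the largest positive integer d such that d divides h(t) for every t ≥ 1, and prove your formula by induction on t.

d = 2

Computing the first values: h(1) = 2 and h(2) = 8; gcd(2, 8) = 2, so d ≤ 2.
We prove 2 | 3^t - 1 for all t ≥ 1 by induction on t.
For the base case t = 1: h(1) = 2 = 2·(1), so 2 | h(1).
Suppose the result is true for t = p, i.e. 2 | h(p). Then
3^{p+1} − 1^{p+1} = 3·3^p − 1·1^p = 3·(3^p − 1^p) + (2)·1^p. The first term is divisible by 2 by the inductive hypothesis, and the second term (2)·1^p is divisible by 2 since 2 | 2. Hence 2 | h(p+1).
By induction, the statement is established for all t ≥ 1.
Therefore the largest such d is 2.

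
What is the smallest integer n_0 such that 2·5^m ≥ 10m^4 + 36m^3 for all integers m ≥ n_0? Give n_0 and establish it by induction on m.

n_0 = 6

At m = 5: 6250 < 10750, so the inequality fails and n_0 ≥ 6. We prove 2·5^m ≥ 10m^4 + 36m^3 for all m ≥ 6.
When m = 6: 2·5^m = 31250 and 10m^4 + 36m^3 = 20736, so 31250 ≥ 20736.
Inductive step: assume the claim holds for m = k, so 2·5^k ≥ 10k^4 + 36k^3.
Then 2·5^(k + 1) = 5·(2·5^k) ≥ 5·(10k^4 + 36k^3).
Also, for k ≥ 6 we have 5·(10k^4 + 36k^3) ≥ 10(k+1)^4 + 36(k+1)^3, since 5·(10k^4 + 36k^3) − (10(k+1)^4 + 36(k+1)^3) = 40k^4 + 104k^3 - 168k^2 - 148k - 46, which is nonnegative for all k ≥ 6.
Combining, 2·5^(k + 1) ≥ 10(k+1)^4 + 36(k+1)^3.
By the principle of mathematical induction, the result holds for all m ≥ 6.
Hence the smallest such n_0 is 6.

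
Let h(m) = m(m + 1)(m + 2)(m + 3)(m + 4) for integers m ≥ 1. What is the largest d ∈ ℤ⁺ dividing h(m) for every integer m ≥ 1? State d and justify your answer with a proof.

Computing the first values: h(1) = 120 and h(2) = 720; gcd(120, 720) = 120, so d ≤ 120.
We prove 120 | m(m + 1)(m + 2)(m + 3)(m + 4) for all m ≥ 1 by induction on m.
Base case (m = 1): h(1) = 120 = 120·(1), so 120 | h(1).
For the inductive step, assume it holds for an arbitrary k ≥ 1, i.e. 120 | h(k). Then
h(k+1) − h(k) = (k+1)·(k+2)·(k+3)·(k+4)·(k+5) − k·(k+1)·(k+2)·(k+3)·(k+4) = (k+1)·(k+2)·(k+3)·(k+4)·[(k+5) − k] = 5·(k+1)·(k+2)·(k+3)·(k+4). The product of 4 consecutive integers is divisible by (4)! = 24, so h(k+1) − h(k) is divisible by 5·24 = 120. By the inductive hypothesis 120 | h(k), hence 120 | h(k+1).
By induction, the statement is established for all m ≥ 1.
Therefore the largest such d is 120.

d = 120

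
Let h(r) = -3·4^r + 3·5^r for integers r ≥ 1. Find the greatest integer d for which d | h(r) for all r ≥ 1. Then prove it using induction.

Computing the first values: h(1) = 3 and h(2) = 27; gcd(3, 27) = 3, so d ≤ 3.
We prove 3 | -3·4^r + 3·5^r for all r ≥ 1 by induction on r.
For the base case r = 1: h(1) = 3 = 3·(1), so 3 | h(1).
Suppose the result is true for r = k, i.e. 3 | h(k). Then
h(k+1) − 5·h(k) = (-3·4^(k+1) + 3·5^(k+1)) − 5·(-3·4^k + 3·5^k) = (-3)·4^k·(4 − 5) = (3)·4^k. Since 3 | h(k) by the inductive hypothesis, 3 | 5·h(k); and 3 | 3 since 3 = 3·1. Therefore 3 | h(k+1).
By the principle of mathematical induction, the result holds for all r ≥ 1.
Therefore the largest such d is 3.

d = 3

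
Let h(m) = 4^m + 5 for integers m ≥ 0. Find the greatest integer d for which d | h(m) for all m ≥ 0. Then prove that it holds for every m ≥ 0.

Computing the first values: h(0) = 6 and h(1) = 9; gcd(6, 9) = 3, so d ≤ 3.
We prove 3 | 4^m + 5 for all m ≥ 0 by induction on m.
Base step (m = 0): h(0) = 6 = 3·(2), so 3 | h(0).
Suppose the result is true for m = k, i.e. 3 | h(k). Then
h(k+1) = 4^(k+1) + 5 = 4·(4^k + 5) - 15 = 4·h(k) - 15. The first term is divisible by 3 by the inductive hypothesis, and -15 is divisible by 3. Hence 3 | h(k+1).
By induction, the statement is established for all m ≥ 0.
Therefore the largest such d is 3.

d = 3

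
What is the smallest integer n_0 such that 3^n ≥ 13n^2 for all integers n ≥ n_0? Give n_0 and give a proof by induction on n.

At n = 5: 243 < 325, so the inequality fails and n_0 ≥ 6. We prove 3^n ≥ 13n^2 for all n ≥ 6.
For the base case n = 6: 3^n = 729 and 13n^2 = 468, so 729 ≥ 468.
Inductive step: suppose the statement holds for some i ≥ 6, so 3^i ≥ 13i^2.
Then 3^(i + 1) = 3·(3^i) ≥ 3·(13i^2).
Also, for i ≥ 6 we have 3·(13i^2) ≥ 13(i+1)^2, since 3 ≥ (1 + 1/i)^2 for all i ≥ 6.
Combining, 3^(i + 1) ≥ 13(i+1)^2.
By induction, the statement is established for all n ≥ 6.
Hence the smallest such n_0 is 6.

n_0 = 6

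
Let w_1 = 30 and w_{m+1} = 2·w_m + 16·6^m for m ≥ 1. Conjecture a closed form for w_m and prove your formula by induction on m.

Computing the first terms: w_1 = 30, w_2 = 156, w_3 = 888. This suggests w_m = 3·2^m + 4·6^m.
When m = 1: the formula gives 30 = 30 = w_1.
For the inductive step, assume it holds for an arbitrary k ≥ 1, so w_k = 3·2^k + 4·6^k.
Then w_{k+1} = 2·w_k + 16·6^k = 2·(3·2^k + 4·6^k) + 16·6^k = 3·2^(k + 1) + 4·6^(k + 1),
which is the claimed formula at m = k+1.
Hence, by induction on m, the claim holds for every m ≥ 1.

w_m = 3·2^m + 4·6^m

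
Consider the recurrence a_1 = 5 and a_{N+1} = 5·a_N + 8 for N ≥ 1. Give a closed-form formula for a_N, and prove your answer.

Computing the first terms: a_1 = 5, a_2 = 33, a_3 = 173. This suggests a_N = 7·5^(N - 1) - 2.
For the base case N = 1: the formula gives 5 = 5 = a_1.
Suppose the result is true for N = m, so a_m = 7·5^(m - 1) - 2.
Then a_{m+1} = 5·a_m + 8 = 5·(7·5^(m - 1) - 2) + 8 = 7·5^m - 2 = 7·5^((m+1) - 1) - 2,
which is the claimed formula at N = m+1.
This completes the induction.

a_N = 7·5^(N - 1) - 2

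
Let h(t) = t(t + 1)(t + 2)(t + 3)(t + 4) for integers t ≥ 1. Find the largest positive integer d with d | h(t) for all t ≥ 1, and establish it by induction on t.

Computing the first values: h(1) = 120 and h(2) = 720; gcd(120, 720) = 120, so d ≤ 120.
We prove 120 | t(t + 1)(t + 2)(t + 3)(t + 4) for all t ≥ 1 by induction on t.
When t = 1: h(1) = 120 = 120·(1), so 120 | h(1).
Inductive step: suppose the statement holds for some k ≥ 1, i.e. 120 | h(k). Then
h(k+1) − h(k) = (k+1)·(k+2)·(k+3)·(k+4)·(k+5) − k·(k+1)·(k+2)·(k+3)·(k+4) = (k+1)·(k+2)·(k+3)·(k+4)·[(k+5) − k] = 5·(k+1)·(k+2)·(k+3)·(k+4). The product of 4 consecutive integers is divisible by (4)! = 24, so h(k+1) − h(k) is divisible by 5·24 = 120. By the inductive hypothesis 120 | h(k), hence 120 | h(k+1).
This completes the induction.
Therefore the largest such d is 120.

d = 120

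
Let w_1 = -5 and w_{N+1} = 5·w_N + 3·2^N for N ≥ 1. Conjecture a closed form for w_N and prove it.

w_N = -2^N - 3·5^(N - 1)

Computing the first terms: w_1 = -5, w_2 = -19, w_3 = -83. This suggests w_N = -2^N - 3·5^(N - 1).
Base case (N = 1): the formula gives -5 = -5 = w_1.
For the inductive step, assume it holds for an arbitrary k ≥ 1, so w_k = -2^k - 3·5^(k - 1).
Then w_{k+1} = 5·w_k + 3·2^k = 5·(-2^k - 3·5^(k - 1)) + 3·2^k = -2^(k + 1) - 3·5^k = -2^(k+1) - 3·5^((k+1) - 1),
which is the claimed formula at N = k+1.
By the principle of mathematical induction, the result holds for all N ≥ 1.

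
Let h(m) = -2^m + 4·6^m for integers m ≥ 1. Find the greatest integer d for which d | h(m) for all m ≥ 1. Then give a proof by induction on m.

d = 2

Computing the first values: h(1) = 22 and h(2) = 140; gcd(22, 140) = 2, so d ≤ 2.
We prove 2 | -2^m + 4·6^m for all m ≥ 1 by induction on m.
For the base case m = 1: h(1) = 22 = 2·(11), so 2 | h(1).
Suppose the result is true for m = p, i.e. 2 | h(p). Then
h(p+1) − 6·h(p) = (-2^(p+1) + 4·6^(p+1)) − 6·(-2^p + 4·6^p) = (-1)·2^p·(2 − 6) = (4)·2^p. Since 2 | h(p) by the inductive hypothesis, 2 | 6·h(p); and 2 | 4 since 4 = 2·2. Therefore 2 | h(p+1).
This completes the induction.
Therefore the largest such d is 2.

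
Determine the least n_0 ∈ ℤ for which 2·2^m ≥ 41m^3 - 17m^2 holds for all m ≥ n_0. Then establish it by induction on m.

n_0 = 17

At m = 16: 131072 < 163584, so the inequality fails and n_0 ≥ 17. We prove 2·2^m ≥ 41m^3 - 17m^2 for all m ≥ 17.
When m = 17: 2·2^m = 262144 and 41m^3 - 17m^2 = 196520, so 262144 ≥ 196520.
Suppose the result is true for m = r, so 2·2^r ≥ 41r^3 - 17r^2.
Then 2·2^(r + 1) = 2·(2·2^r) ≥ 2·(41r^3 - 17r^2).
Also, for r ≥ 17 we have 2·(41r^3 - 17r^2) ≥ 41(r+1)^3 - 17(r+1)^2, since 2·(41r^3 - 17r^2) − (41(r+1)^3 - 17(r+1)^2) = 41r^3 - 140r^2 - 89r - 24, which is nonnegative for all r ≥ 17.
Combining, 2·2^(r + 1) ≥ 41(r+1)^3 - 17(r+1)^2.
By induction, the statement is established for all m ≥ 17.
Hence the smallest such n_0 is 17.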